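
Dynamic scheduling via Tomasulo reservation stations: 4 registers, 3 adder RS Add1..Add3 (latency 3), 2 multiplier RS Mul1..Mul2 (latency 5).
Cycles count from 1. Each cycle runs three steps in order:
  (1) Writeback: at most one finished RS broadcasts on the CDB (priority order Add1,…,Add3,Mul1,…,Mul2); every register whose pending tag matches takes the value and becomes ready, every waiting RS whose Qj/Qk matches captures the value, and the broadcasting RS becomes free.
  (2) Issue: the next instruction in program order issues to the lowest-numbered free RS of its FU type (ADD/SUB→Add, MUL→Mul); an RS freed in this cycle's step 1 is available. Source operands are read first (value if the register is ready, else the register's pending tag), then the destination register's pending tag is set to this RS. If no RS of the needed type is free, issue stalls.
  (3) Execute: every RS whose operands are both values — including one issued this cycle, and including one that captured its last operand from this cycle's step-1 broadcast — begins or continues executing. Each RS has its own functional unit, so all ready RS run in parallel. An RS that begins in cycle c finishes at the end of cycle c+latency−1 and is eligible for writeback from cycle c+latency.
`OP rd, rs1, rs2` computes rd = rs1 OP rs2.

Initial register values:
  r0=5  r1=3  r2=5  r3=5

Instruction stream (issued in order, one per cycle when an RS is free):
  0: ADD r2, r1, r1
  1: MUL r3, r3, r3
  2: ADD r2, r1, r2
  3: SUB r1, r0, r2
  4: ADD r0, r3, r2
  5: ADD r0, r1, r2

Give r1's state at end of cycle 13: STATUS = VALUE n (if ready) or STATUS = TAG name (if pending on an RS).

STATUS = VALUE -4

cycle 1: issue ADD r2<-Add1 // r0:5,r1:3,r2:Add1,r3:5
cycle 2: issue MUL r3<-Mul1 // r0:5,r1:3,r2:Add1,r3:Mul1
cycle 3: issue ADD r2<-Add2 // r0:5,r1:3,r2:Add2,r3:Mul1
cycle 4: CDB Add1=6; issue SUB r1<-Add1 // r0:5,r1:Add1,r2:Add2,r3:Mul1
cycle 5: issue ADD r0<-Add3 // r0:Add3,r1:Add1,r2:Add2,r3:Mul1
cycle 6: stall // r0:Add3,r1:Add1,r2:Add2,r3:Mul1
cycle 7: CDB Add2=9; issue ADD r0<-Add2 // r0:Add2,r1:Add1,r2:9,r3:Mul1
cycle 8: CDB Mul1=25 // r0:Add2,r1:Add1,r2:9,r3:25
cycle 9: - // r0:Add2,r1:Add1,r2:9,r3:25
cycle 10: CDB Add1=-4 // r0:Add2,r1:-4,r2:9,r3:25
cycle 11: CDB Add3=34 // r0:Add2,r1:-4,r2:9,r3:25
cycle 12: - // r0:Add2,r1:-4,r2:9,r3:25
cycle 13: CDB Add2=5 // r0:5,r1:-4,r2:9,r3:25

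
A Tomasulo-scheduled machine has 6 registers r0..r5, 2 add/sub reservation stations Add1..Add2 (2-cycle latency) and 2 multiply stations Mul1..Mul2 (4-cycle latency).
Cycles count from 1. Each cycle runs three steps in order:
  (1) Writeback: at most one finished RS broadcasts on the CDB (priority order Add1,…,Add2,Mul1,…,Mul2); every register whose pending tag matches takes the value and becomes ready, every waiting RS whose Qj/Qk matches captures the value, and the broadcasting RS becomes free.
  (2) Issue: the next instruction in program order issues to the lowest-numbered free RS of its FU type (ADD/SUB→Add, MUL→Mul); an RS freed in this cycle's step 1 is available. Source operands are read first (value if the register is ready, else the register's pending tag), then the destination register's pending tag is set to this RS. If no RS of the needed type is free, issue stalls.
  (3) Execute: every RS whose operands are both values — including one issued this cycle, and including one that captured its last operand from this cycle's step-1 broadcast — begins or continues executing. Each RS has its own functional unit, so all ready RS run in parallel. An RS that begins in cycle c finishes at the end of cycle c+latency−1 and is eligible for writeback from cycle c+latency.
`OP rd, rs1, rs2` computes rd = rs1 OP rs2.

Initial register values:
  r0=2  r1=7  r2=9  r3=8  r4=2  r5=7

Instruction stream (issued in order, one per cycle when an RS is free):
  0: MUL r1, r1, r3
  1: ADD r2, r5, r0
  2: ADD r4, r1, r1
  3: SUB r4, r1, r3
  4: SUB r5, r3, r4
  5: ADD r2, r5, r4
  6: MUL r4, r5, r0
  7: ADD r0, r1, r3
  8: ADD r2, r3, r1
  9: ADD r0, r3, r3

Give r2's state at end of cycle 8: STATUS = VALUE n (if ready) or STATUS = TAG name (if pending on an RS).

STATUS = TAG Add2

  c1: issue MUL r1<-Mul1  regs: r0:2,r1:Mul1,r2:9,r3:8,r4:2,r5:7
  c2: issue ADD r2<-Add1  regs: r0:2,r1:Mul1,r2:Add1,r3:8,r4:2,r5:7
  c3: issue ADD r4<-Add2  regs: r0:2,r1:Mul1,r2:Add1,r3:8,r4:Add2,r5:7
  c4: CDB Add1=9; issue SUB r4<-Add1  regs: r0:2,r1:Mul1,r2:9,r3:8,r4:Add1,r5:7
  c5: CDB Mul1=56; stall  regs: r0:2,r1:56,r2:9,r3:8,r4:Add1,r5:7
  c6: stall  regs: r0:2,r1:56,r2:9,r3:8,r4:Add1,r5:7
  c7: CDB Add1=48; issue SUB r5<-Add1  regs: r0:2,r1:56,r2:9,r3:8,r4:48,r5:Add1
  c8: CDB Add2=112; issue ADD r2<-Add2  regs: r0:2,r1:56,r2:Add2,r3:8,r4:48,r5:Add1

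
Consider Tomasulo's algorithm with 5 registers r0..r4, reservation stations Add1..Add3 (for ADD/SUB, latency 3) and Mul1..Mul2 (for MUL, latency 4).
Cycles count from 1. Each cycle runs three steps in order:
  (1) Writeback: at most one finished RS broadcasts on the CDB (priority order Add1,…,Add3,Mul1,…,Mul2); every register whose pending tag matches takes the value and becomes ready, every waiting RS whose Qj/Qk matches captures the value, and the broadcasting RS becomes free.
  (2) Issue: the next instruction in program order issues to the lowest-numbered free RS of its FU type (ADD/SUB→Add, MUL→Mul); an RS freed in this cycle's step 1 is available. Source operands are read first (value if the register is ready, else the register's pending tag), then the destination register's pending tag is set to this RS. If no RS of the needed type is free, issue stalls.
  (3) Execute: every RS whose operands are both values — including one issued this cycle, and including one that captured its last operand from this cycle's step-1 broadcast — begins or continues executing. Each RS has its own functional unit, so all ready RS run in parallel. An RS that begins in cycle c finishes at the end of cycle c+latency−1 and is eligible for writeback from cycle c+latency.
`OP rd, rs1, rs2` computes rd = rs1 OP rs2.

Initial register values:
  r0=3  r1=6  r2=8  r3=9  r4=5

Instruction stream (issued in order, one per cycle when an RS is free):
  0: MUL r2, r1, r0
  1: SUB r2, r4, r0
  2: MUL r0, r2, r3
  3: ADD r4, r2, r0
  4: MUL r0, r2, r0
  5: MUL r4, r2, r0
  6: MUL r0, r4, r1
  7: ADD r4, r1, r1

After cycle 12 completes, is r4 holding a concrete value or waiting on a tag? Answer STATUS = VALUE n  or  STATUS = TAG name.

cycle 1: issue MUL r2<-Mul1 // r0:3,r1:6,r2:Mul1,r3:9,r4:5
cycle 2: issue SUB r2<-Add1 // r0:3,r1:6,r2:Add1,r3:9,r4:5
cycle 3: issue MUL r0<-Mul2 // r0:Mul2,r1:6,r2:Add1,r3:9,r4:5
cycle 4: issue ADD r4<-Add2 // r0:Mul2,r1:6,r2:Add1,r3:9,r4:Add2
cycle 5: CDB Add1=2; stall // r0:Mul2,r1:6,r2:2,r3:9,r4:Add2
cycle 6: CDB Mul1=18; issue MUL r0<-Mul1 // r0:Mul1,r1:6,r2:2,r3:9,r4:Add2
cycle 7: stall // r0:Mul1,r1:6,r2:2,r3:9,r4:Add2
cycle 8: stall // r0:Mul1,r1:6,r2:2,r3:9,r4:Add2
cycle 9: CDB Mul2=18; issue MUL r4<-Mul2 // r0:Mul1,r1:6,r2:2,r3:9,r4:Mul2
cycle 10: stall // r0:Mul1,r1:6,r2:2,r3:9,r4:Mul2
cycle 11: stall // r0:Mul1,r1:6,r2:2,r3:9,r4:Mul2
cycle 12: CDB Add2=20; stall // r0:Mul1,r1:6,r2:2,r3:9,r4:Mul2

STATUS = TAG Mul2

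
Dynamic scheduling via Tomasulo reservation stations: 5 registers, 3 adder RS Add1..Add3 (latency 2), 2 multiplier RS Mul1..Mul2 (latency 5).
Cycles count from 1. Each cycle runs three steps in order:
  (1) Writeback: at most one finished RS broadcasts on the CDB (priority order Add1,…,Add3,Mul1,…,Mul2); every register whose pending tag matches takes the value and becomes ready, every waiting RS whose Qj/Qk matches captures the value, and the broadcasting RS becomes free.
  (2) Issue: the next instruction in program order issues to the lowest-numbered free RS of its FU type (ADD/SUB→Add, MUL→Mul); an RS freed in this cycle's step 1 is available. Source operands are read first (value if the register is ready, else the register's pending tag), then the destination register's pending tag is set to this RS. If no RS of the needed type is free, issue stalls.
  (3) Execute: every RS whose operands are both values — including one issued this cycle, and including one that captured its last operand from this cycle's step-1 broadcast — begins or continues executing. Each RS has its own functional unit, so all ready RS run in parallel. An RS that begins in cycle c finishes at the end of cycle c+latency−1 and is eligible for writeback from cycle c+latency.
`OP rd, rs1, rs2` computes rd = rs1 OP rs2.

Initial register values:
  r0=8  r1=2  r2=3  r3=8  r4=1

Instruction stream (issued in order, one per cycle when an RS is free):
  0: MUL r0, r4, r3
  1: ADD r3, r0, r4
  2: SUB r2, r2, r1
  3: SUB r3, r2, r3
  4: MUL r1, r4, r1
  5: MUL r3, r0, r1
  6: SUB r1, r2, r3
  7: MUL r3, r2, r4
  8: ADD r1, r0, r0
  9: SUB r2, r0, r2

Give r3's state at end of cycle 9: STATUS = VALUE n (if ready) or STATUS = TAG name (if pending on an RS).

  c1: issue MUL r0<-Mul1  regs: r0:Mul1,r1:2,r2:3,r3:8,r4:1
  c2: issue ADD r3<-Add1  regs: r0:Mul1,r1:2,r2:3,r3:Add1,r4:1
  c3: issue SUB r2<-Add2  regs: r0:Mul1,r1:2,r2:Add2,r3:Add1,r4:1
  c4: issue SUB r3<-Add3  regs: r0:Mul1,r1:2,r2:Add2,r3:Add3,r4:1
  c5: CDB Add2=1; issue MUL r1<-Mul2  regs: r0:Mul1,r1:Mul2,r2:1,r3:Add3,r4:1
  c6: CDB Mul1=8; issue MUL r3<-Mul1  regs: r0:8,r1:Mul2,r2:1,r3:Mul1,r4:1
  c7: issue SUB r1<-Add2  regs: r0:8,r1:Add2,r2:1,r3:Mul1,r4:1
  c8: CDB Add1=9; stall  regs: r0:8,r1:Add2,r2:1,r3:Mul1,r4:1
  c9: stall  regs: r0:8,r1:Add2,r2:1,r3:Mul1,r4:1

STATUS = TAG Mul1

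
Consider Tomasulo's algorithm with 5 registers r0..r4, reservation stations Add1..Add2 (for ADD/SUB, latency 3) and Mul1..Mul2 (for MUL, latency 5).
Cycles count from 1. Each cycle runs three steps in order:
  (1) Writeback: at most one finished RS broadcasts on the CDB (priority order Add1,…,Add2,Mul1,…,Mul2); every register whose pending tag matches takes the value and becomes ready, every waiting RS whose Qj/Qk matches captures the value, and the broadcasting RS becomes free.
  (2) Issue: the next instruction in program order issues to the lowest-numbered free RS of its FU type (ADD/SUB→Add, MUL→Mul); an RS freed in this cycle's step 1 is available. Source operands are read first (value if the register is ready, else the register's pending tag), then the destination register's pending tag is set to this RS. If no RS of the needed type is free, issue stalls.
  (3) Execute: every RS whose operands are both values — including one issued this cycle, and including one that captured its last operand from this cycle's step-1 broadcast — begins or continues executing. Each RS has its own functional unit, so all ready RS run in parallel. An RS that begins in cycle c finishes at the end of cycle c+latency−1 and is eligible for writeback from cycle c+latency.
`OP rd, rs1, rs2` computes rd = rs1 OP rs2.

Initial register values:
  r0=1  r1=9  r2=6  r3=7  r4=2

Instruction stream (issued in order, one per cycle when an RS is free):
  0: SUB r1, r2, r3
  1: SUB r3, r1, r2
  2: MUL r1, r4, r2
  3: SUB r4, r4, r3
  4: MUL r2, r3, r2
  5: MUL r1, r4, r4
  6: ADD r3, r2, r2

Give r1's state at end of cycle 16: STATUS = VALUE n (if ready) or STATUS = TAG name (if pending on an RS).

cycle 1: issue SUB r1<-Add1 // r0:1,r1:Add1,r2:6,r3:7,r4:2
cycle 2: issue SUB r3<-Add2 // r0:1,r1:Add1,r2:6,r3:Add2,r4:2
cycle 3: issue MUL r1<-Mul1 // r0:1,r1:Mul1,r2:6,r3:Add2,r4:2
cycle 4: CDB Add1=-1; issue SUB r4<-Add1 // r0:1,r1:Mul1,r2:6,r3:Add2,r4:Add1
cycle 5: issue MUL r2<-Mul2 // r0:1,r1:Mul1,r2:Mul2,r3:Add2,r4:Add1
cycle 6: stall // r0:1,r1:Mul1,r2:Mul2,r3:Add2,r4:Add1
cycle 7: CDB Add2=-7; stall // r0:1,r1:Mul1,r2:Mul2,r3:-7,r4:Add1
cycle 8: CDB Mul1=12; issue MUL r1<-Mul1 // r0:1,r1:Mul1,r2:Mul2,r3:-7,r4:Add1
cycle 9: issue ADD r3<-Add2 // r0:1,r1:Mul1,r2:Mul2,r3:Add2,r4:Add1
cycle 10: CDB Add1=9 // r0:1,r1:Mul1,r2:Mul2,r3:Add2,r4:9
cycle 11: - // r0:1,r1:Mul1,r2:Mul2,r3:Add2,r4:9
cycle 12: CDB Mul2=-42 // r0:1,r1:Mul1,r2:-42,r3:Add2,r4:9
cycle 13: - // r0:1,r1:Mul1,r2:-42,r3:Add2,r4:9
cycle 14: - // r0:1,r1:Mul1,r2:-42,r3:Add2,r4:9
cycle 15: CDB Add2=-84 // r0:1,r1:Mul1,r2:-42,r3:-84,r4:9
cycle 16: CDB Mul1=81 // r0:1,r1:81,r2:-42,r3:-84,r4:9

STATUS = VALUE 81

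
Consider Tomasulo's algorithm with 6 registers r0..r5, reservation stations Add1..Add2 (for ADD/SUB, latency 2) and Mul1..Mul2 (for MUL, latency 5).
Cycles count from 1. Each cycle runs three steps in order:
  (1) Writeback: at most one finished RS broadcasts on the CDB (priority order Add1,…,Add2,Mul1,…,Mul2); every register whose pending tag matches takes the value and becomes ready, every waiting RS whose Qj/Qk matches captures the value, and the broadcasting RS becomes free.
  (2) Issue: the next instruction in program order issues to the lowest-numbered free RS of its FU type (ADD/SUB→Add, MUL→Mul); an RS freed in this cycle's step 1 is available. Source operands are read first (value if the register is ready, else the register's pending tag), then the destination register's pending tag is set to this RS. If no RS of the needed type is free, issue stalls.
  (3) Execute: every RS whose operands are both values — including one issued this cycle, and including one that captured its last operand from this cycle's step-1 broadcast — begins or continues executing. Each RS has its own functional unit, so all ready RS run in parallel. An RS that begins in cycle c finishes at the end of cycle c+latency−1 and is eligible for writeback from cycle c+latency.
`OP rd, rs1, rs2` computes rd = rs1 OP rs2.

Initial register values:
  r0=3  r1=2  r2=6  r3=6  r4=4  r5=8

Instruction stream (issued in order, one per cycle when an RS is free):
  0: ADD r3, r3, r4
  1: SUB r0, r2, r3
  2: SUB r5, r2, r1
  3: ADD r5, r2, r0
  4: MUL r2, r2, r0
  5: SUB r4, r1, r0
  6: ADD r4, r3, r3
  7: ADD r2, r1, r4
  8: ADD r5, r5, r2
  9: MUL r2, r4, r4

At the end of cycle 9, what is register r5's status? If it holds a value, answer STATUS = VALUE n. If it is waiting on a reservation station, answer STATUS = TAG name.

STATUS = VALUE 2

cycle 1: issue ADD r3<-Add1 // r0:3,r1:2,r2:6,r3:Add1,r4:4,r5:8
cycle 2: issue SUB r0<-Add2 // r0:Add2,r1:2,r2:6,r3:Add1,r4:4,r5:8
cycle 3: CDB Add1=10; issue SUB r5<-Add1 // r0:Add2,r1:2,r2:6,r3:10,r4:4,r5:Add1
cycle 4: stall // r0:Add2,r1:2,r2:6,r3:10,r4:4,r5:Add1
cycle 5: CDB Add1=4; issue ADD r5<-Add1 // r0:Add2,r1:2,r2:6,r3:10,r4:4,r5:Add1
cycle 6: CDB Add2=-4; issue MUL r2<-Mul1 // r0:-4,r1:2,r2:Mul1,r3:10,r4:4,r5:Add1
cycle 7: issue SUB r4<-Add2 // r0:-4,r1:2,r2:Mul1,r3:10,r4:Add2,r5:Add1
cycle 8: CDB Add1=2; issue ADD r4<-Add1 // r0:-4,r1:2,r2:Mul1,r3:10,r4:Add1,r5:2
cycle 9: CDB Add2=6; issue ADD r2<-Add2 // r0:-4,r1:2,r2:Add2,r3:10,r4:Add1,r5:2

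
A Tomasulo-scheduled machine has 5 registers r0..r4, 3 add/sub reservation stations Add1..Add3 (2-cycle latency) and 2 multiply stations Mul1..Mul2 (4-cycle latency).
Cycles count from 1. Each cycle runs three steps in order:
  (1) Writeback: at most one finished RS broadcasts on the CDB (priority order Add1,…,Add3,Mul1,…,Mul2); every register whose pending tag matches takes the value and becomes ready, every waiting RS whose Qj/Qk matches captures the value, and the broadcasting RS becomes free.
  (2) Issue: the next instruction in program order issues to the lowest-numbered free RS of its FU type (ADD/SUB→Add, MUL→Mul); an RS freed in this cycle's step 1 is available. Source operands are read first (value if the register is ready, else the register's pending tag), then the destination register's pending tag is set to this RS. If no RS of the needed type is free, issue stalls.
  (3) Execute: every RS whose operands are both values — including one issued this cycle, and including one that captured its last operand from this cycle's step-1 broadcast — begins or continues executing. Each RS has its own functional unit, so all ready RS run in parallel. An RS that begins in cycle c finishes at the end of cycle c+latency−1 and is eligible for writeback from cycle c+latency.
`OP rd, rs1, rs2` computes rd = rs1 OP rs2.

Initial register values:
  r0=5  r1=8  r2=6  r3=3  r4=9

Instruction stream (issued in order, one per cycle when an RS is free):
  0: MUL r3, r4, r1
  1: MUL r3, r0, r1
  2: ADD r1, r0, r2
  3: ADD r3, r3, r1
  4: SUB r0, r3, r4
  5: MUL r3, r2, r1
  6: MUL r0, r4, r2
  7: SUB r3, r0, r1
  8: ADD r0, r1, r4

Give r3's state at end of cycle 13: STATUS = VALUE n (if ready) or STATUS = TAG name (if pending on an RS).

STATUS = TAG Add3

cycle 1: issue MUL r3<-Mul1 // r0:5,r1:8,r2:6,r3:Mul1,r4:9
cycle 2: issue MUL r3<-Mul2 // r0:5,r1:8,r2:6,r3:Mul2,r4:9
cycle 3: issue ADD r1<-Add1 // r0:5,r1:Add1,r2:6,r3:Mul2,r4:9
cycle 4: issue ADD r3<-Add2 // r0:5,r1:Add1,r2:6,r3:Add2,r4:9
cycle 5: CDB Add1=11; issue SUB r0<-Add1 // r0:Add1,r1:11,r2:6,r3:Add2,r4:9
cycle 6: CDB Mul1=72; issue MUL r3<-Mul1 // r0:Add1,r1:11,r2:6,r3:Mul1,r4:9
cycle 7: CDB Mul2=40; issue MUL r0<-Mul2 // r0:Mul2,r1:11,r2:6,r3:Mul1,r4:9
cycle 8: issue SUB r3<-Add3 // r0:Mul2,r1:11,r2:6,r3:Add3,r4:9
cycle 9: CDB Add2=51; issue ADD r0<-Add2 // r0:Add2,r1:11,r2:6,r3:Add3,r4:9
cycle 10: CDB Mul1=66 // r0:Add2,r1:11,r2:6,r3:Add3,r4:9
cycle 11: CDB Add1=42 // r0:Add2,r1:11,r2:6,r3:Add3,r4:9
cycle 12: CDB Add2=20 // r0:20,r1:11,r2:6,r3:Add3,r4:9
cycle 13: CDB Mul2=54 // r0:20,r1:11,r2:6,r3:Add3,r4:9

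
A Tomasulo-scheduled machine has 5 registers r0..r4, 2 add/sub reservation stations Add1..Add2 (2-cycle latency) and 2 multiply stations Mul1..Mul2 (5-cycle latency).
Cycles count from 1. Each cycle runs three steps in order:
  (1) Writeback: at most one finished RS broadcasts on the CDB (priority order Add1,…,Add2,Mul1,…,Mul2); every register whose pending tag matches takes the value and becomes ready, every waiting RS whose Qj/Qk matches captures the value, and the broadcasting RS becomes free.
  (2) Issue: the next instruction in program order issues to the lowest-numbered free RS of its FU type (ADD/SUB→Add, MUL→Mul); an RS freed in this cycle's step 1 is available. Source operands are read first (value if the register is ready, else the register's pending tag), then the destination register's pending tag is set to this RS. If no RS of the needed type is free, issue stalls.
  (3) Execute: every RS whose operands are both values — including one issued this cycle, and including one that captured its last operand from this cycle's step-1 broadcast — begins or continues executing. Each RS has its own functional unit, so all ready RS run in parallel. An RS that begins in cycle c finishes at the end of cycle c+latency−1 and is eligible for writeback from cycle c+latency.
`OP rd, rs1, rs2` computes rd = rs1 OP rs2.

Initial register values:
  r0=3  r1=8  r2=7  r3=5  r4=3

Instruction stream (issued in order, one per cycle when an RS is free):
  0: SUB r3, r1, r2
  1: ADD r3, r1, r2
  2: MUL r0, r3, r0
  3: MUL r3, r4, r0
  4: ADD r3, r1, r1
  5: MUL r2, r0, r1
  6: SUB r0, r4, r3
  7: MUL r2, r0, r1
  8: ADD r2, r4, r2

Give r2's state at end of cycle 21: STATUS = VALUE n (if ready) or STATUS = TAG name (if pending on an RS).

STATUS = VALUE -101

cycle 1: issue SUB r3<-Add1 // r0:3,r1:8,r2:7,r3:Add1,r4:3
cycle 2: issue ADD r3<-Add2 // r0:3,r1:8,r2:7,r3:Add2,r4:3
cycle 3: CDB Add1=1; issue MUL r0<-Mul1 // r0:Mul1,r1:8,r2:7,r3:Add2,r4:3
cycle 4: CDB Add2=15; issue MUL r3<-Mul2 // r0:Mul1,r1:8,r2:7,r3:Mul2,r4:3
cycle 5: issue ADD r3<-Add1 // r0:Mul1,r1:8,r2:7,r3:Add1,r4:3
cycle 6: stall // r0:Mul1,r1:8,r2:7,r3:Add1,r4:3
cycle 7: CDB Add1=16; stall // r0:Mul1,r1:8,r2:7,r3:16,r4:3
cycle 8: stall // r0:Mul1,r1:8,r2:7,r3:16,r4:3
cycle 9: CDB Mul1=45; issue MUL r2<-Mul1 // r0:45,r1:8,r2:Mul1,r3:16,r4:3
cycle 10: issue SUB r0<-Add1 // r0:Add1,r1:8,r2:Mul1,r3:16,r4:3
cycle 11: stall // r0:Add1,r1:8,r2:Mul1,r3:16,r4:3
cycle 12: CDB Add1=-13; stall // r0:-13,r1:8,r2:Mul1,r3:16,r4:3
cycle 13: stall // r0:-13,r1:8,r2:Mul1,r3:16,r4:3
cycle 14: CDB Mul1=360; issue MUL r2<-Mul1 // r0:-13,r1:8,r2:Mul1,r3:16,r4:3
cycle 15: CDB Mul2=135; issue ADD r2<-Add1 // r0:-13,r1:8,r2:Add1,r3:16,r4:3
cycle 16: - // r0:-13,r1:8,r2:Add1,r3:16,r4:3
cycle 17: - // r0:-13,r1:8,r2:Add1,r3:16,r4:3
cycle 18: - // r0:-13,r1:8,r2:Add1,r3:16,r4:3
cycle 19: CDB Mul1=-104 // r0:-13,r1:8,r2:Add1,r3:16,r4:3
cycle 20: - // r0:-13,r1:8,r2:Add1,r3:16,r4:3
cycle 21: CDB Add1=-101 // r0:-13,r1:8,r2:-101,r3:16,r4:3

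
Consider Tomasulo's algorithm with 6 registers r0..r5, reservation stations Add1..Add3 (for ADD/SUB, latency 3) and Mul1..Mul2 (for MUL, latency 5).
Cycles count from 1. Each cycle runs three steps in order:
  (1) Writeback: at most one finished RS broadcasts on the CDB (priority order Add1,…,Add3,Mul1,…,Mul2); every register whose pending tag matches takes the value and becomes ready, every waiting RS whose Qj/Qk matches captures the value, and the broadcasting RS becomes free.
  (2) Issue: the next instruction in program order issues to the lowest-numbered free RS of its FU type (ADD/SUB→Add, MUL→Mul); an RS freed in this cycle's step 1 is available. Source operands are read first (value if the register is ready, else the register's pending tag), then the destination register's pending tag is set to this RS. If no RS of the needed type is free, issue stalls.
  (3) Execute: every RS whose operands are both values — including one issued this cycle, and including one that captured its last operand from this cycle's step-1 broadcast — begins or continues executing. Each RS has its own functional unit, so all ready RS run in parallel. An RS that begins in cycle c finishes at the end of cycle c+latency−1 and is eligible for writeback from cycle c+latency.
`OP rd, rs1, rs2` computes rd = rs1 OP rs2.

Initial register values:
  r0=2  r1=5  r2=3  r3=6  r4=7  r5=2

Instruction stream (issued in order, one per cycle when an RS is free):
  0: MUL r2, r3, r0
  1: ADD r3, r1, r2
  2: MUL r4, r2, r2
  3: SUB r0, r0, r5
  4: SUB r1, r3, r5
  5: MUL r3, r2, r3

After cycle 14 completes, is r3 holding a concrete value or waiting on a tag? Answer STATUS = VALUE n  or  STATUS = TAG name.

  c1: issue MUL r2<-Mul1  regs: r0:2,r1:5,r2:Mul1,r3:6,r4:7,r5:2
  c2: issue ADD r3<-Add1  regs: r0:2,r1:5,r2:Mul1,r3:Add1,r4:7,r5:2
  c3: issue MUL r4<-Mul2  regs: r0:2,r1:5,r2:Mul1,r3:Add1,r4:Mul2,r5:2
  c4: issue SUB r0<-Add2  regs: r0:Add2,r1:5,r2:Mul1,r3:Add1,r4:Mul2,r5:2
  c5: issue SUB r1<-Add3  regs: r0:Add2,r1:Add3,r2:Mul1,r3:Add1,r4:Mul2,r5:2
  c6: CDB Mul1=12; issue MUL r3<-Mul1  regs: r0:Add2,r1:Add3,r2:12,r3:Mul1,r4:Mul2,r5:2
  c7: CDB Add2=0  regs: r0:0,r1:Add3,r2:12,r3:Mul1,r4:Mul2,r5:2
  c8: -  regs: r0:0,r1:Add3,r2:12,r3:Mul1,r4:Mul2,r5:2
  c9: CDB Add1=17  regs: r0:0,r1:Add3,r2:12,r3:Mul1,r4:Mul2,r5:2
  c10: -  regs: r0:0,r1:Add3,r2:12,r3:Mul1,r4:Mul2,r5:2
  c11: CDB Mul2=144  regs: r0:0,r1:Add3,r2:12,r3:Mul1,r4:144,r5:2
  c12: CDB Add3=15  regs: r0:0,r1:15,r2:12,r3:Mul1,r4:144,r5:2
  c13: -  regs: r0:0,r1:15,r2:12,r3:Mul1,r4:144,r5:2
  c14: CDB Mul1=204  regs: r0:0,r1:15,r2:12,r3:204,r4:144,r5:2

STATUS = VALUE 204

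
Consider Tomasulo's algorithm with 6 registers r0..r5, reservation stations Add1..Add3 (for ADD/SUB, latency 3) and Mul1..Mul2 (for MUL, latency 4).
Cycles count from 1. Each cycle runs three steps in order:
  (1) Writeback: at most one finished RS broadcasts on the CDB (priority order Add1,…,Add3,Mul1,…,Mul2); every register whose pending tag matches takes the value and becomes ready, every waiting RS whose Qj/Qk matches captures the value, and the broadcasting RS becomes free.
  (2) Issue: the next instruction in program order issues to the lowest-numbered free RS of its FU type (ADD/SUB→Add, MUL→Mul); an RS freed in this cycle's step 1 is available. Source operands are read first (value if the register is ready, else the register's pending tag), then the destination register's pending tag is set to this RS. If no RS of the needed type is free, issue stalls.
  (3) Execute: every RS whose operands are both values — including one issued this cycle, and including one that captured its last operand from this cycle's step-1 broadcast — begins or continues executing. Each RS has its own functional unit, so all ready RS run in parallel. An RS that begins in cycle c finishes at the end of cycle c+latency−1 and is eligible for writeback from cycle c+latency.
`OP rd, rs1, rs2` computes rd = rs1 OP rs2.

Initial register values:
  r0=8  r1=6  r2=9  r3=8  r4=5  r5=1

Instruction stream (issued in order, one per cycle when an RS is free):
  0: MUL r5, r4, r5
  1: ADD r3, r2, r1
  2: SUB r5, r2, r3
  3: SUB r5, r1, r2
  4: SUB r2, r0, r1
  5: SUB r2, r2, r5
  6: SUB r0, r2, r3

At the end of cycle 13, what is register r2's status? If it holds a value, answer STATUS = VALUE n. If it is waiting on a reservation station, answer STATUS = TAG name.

STATUS = VALUE 5

c1: issue MUL r5<-Mul1 | r0:8,r1:6,r2:9,r3:8,r4:5,r5:Mul1
c2: issue ADD r3<-Add1 | r0:8,r1:6,r2:9,r3:Add1,r4:5,r5:Mul1
c3: issue SUB r5<-Add2 | r0:8,r1:6,r2:9,r3:Add1,r4:5,r5:Add2
c4: issue SUB r5<-Add3 | r0:8,r1:6,r2:9,r3:Add1,r4:5,r5:Add3
c5: CDB Add1=15; issue SUB r2<-Add1 | r0:8,r1:6,r2:Add1,r3:15,r4:5,r5:Add3
c6: CDB Mul1=5; stall | r0:8,r1:6,r2:Add1,r3:15,r4:5,r5:Add3
c7: CDB Add3=-3; issue SUB r2<-Add3 | r0:8,r1:6,r2:Add3,r3:15,r4:5,r5:-3
c8: CDB Add1=2; issue SUB r0<-Add1 | r0:Add1,r1:6,r2:Add3,r3:15,r4:5,r5:-3
c9: CDB Add2=-6 | r0:Add1,r1:6,r2:Add3,r3:15,r4:5,r5:-3
c10: - | r0:Add1,r1:6,r2:Add3,r3:15,r4:5,r5:-3
c11: CDB Add3=5 | r0:Add1,r1:6,r2:5,r3:15,r4:5,r5:-3
c12: - | r0:Add1,r1:6,r2:5,r3:15,r4:5,r5:-3
c13: - | r0:Add1,r1:6,r2:5,r3:15,r4:5,r5:-3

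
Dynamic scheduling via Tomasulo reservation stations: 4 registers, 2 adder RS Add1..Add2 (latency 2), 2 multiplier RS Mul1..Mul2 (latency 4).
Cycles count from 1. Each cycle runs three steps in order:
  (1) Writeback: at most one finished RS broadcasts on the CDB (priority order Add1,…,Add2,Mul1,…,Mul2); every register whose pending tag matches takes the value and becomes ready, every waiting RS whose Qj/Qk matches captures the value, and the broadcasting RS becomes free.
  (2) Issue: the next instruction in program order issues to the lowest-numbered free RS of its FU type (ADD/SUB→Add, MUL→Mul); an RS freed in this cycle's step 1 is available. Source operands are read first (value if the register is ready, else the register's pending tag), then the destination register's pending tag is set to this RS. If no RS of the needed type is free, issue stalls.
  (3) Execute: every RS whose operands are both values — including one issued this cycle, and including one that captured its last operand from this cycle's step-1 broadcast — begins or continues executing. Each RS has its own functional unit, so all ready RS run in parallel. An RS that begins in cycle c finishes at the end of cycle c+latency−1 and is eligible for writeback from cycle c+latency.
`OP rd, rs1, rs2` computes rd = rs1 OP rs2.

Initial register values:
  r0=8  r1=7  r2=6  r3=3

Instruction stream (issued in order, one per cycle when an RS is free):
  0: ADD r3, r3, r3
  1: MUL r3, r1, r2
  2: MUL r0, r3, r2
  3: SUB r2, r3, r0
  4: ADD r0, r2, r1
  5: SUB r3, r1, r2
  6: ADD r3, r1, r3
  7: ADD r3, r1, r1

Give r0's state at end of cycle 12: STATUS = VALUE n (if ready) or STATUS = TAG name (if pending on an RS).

STATUS = TAG Add2

  c1: issue ADD r3<-Add1  regs: r0:8,r1:7,r2:6,r3:Add1
  c2: issue MUL r3<-Mul1  regs: r0:8,r1:7,r2:6,r3:Mul1
  c3: CDB Add1=6; issue MUL r0<-Mul2  regs: r0:Mul2,r1:7,r2:6,r3:Mul1
  c4: issue SUB r2<-Add1  regs: r0:Mul2,r1:7,r2:Add1,r3:Mul1
  c5: issue ADD r0<-Add2  regs: r0:Add2,r1:7,r2:Add1,r3:Mul1
  c6: CDB Mul1=42; stall  regs: r0:Add2,r1:7,r2:Add1,r3:42
  c7: stall  regs: r0:Add2,r1:7,r2:Add1,r3:42
  c8: stall  regs: r0:Add2,r1:7,r2:Add1,r3:42
  c9: stall  regs: r0:Add2,r1:7,r2:Add1,r3:42
  c10: CDB Mul2=252; stall  regs: r0:Add2,r1:7,r2:Add1,r3:42
  c11: stall  regs: r0:Add2,r1:7,r2:Add1,r3:42
  c12: CDB Add1=-210; issue SUB r3<-Add1  regs: r0:Add2,r1:7,r2:-210,r3:Add1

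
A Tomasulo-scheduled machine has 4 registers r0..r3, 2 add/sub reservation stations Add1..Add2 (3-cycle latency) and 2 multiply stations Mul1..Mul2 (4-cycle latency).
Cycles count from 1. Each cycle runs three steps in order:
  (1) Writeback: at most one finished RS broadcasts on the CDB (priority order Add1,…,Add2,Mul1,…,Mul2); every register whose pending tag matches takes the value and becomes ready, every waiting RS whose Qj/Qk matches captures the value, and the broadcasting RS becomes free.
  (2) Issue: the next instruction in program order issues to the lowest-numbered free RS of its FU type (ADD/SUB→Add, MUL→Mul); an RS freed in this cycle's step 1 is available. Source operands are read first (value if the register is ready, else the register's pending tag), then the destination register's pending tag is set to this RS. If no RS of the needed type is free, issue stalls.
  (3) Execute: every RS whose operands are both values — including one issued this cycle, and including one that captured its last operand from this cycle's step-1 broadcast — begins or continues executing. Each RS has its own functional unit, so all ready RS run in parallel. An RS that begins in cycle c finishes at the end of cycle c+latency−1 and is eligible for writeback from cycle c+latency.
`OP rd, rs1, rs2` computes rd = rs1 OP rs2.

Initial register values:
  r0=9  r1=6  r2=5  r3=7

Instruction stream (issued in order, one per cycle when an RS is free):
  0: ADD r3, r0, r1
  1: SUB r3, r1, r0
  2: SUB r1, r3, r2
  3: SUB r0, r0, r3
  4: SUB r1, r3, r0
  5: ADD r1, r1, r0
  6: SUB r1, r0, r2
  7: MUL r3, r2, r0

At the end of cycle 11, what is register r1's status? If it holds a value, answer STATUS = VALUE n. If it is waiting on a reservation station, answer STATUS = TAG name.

STATUS = TAG Add2

c1: issue ADD r3<-Add1 | r0:9,r1:6,r2:5,r3:Add1
c2: issue SUB r3<-Add2 | r0:9,r1:6,r2:5,r3:Add2
c3: stall | r0:9,r1:6,r2:5,r3:Add2
c4: CDB Add1=15; issue SUB r1<-Add1 | r0:9,r1:Add1,r2:5,r3:Add2
c5: CDB Add2=-3; issue SUB r0<-Add2 | r0:Add2,r1:Add1,r2:5,r3:-3
c6: stall | r0:Add2,r1:Add1,r2:5,r3:-3
c7: stall | r0:Add2,r1:Add1,r2:5,r3:-3
c8: CDB Add1=-8; issue SUB r1<-Add1 | r0:Add2,r1:Add1,r2:5,r3:-3
c9: CDB Add2=12; issue ADD r1<-Add2 | r0:12,r1:Add2,r2:5,r3:-3
c10: stall | r0:12,r1:Add2,r2:5,r3:-3
c11: stall | r0:12,r1:Add2,r2:5,r3:-3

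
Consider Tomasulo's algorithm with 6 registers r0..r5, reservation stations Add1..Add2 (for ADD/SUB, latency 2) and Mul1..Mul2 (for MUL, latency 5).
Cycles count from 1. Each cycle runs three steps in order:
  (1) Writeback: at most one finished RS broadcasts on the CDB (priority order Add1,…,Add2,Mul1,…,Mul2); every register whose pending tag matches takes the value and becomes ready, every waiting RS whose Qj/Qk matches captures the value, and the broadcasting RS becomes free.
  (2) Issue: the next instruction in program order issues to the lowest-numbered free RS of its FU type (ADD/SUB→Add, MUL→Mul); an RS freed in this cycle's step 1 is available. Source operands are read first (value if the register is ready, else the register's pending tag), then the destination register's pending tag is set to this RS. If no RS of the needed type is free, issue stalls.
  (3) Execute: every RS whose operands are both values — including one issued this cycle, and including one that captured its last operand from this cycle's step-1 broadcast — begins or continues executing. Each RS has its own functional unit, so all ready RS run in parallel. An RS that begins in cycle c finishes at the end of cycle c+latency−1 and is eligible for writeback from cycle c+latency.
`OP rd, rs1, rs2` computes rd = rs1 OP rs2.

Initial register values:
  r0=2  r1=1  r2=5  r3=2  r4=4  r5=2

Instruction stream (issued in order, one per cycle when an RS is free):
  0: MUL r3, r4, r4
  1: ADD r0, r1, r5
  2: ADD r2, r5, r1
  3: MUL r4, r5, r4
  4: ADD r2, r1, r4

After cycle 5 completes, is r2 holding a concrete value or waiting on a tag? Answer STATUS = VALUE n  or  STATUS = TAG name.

STATUS = TAG Add1

c1: issue MUL r3<-Mul1 | r0:2,r1:1,r2:5,r3:Mul1,r4:4,r5:2
c2: issue ADD r0<-Add1 | r0:Add1,r1:1,r2:5,r3:Mul1,r4:4,r5:2
c3: issue ADD r2<-Add2 | r0:Add1,r1:1,r2:Add2,r3:Mul1,r4:4,r5:2
c4: CDB Add1=3; issue MUL r4<-Mul2 | r0:3,r1:1,r2:Add2,r3:Mul1,r4:Mul2,r5:2
c5: CDB Add2=3; issue ADD r2<-Add1 | r0:3,r1:1,r2:Add1,r3:Mul1,r4:Mul2,r5:2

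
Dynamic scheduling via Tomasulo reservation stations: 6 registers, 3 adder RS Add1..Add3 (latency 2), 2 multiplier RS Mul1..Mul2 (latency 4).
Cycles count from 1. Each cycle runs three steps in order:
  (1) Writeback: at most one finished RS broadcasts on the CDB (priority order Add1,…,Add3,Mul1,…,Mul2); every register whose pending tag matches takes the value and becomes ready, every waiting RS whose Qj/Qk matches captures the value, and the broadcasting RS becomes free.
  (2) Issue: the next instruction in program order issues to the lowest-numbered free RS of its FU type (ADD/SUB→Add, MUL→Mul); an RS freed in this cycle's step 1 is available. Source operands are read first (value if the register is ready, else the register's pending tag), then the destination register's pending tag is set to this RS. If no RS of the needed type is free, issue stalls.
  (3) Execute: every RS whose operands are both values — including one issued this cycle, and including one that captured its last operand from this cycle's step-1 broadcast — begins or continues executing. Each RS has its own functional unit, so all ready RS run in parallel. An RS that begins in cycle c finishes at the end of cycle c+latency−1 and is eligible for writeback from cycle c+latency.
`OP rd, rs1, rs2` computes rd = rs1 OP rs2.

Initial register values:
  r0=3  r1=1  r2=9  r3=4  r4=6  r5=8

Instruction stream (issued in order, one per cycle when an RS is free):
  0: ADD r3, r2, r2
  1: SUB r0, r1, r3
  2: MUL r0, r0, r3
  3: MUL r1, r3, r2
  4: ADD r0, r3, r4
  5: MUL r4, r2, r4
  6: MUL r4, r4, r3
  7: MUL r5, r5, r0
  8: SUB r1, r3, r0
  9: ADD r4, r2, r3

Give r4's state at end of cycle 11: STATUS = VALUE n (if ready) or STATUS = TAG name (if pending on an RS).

  c1: issue ADD r3<-Add1  regs: r0:3,r1:1,r2:9,r3:Add1,r4:6,r5:8
  c2: issue SUB r0<-Add2  regs: r0:Add2,r1:1,r2:9,r3:Add1,r4:6,r5:8
  c3: CDB Add1=18; issue MUL r0<-Mul1  regs: r0:Mul1,r1:1,r2:9,r3:18,r4:6,r5:8
  c4: issue MUL r1<-Mul2  regs: r0:Mul1,r1:Mul2,r2:9,r3:18,r4:6,r5:8
  c5: CDB Add2=-17; issue ADD r0<-Add1  regs: r0:Add1,r1:Mul2,r2:9,r3:18,r4:6,r5:8
  c6: stall  regs: r0:Add1,r1:Mul2,r2:9,r3:18,r4:6,r5:8
  c7: CDB Add1=24; stall  regs: r0:24,r1:Mul2,r2:9,r3:18,r4:6,r5:8
  c8: CDB Mul2=162; issue MUL r4<-Mul2  regs: r0:24,r1:162,r2:9,r3:18,r4:Mul2,r5:8
  c9: CDB Mul1=-306; issue MUL r4<-Mul1  regs: r0:24,r1:162,r2:9,r3:18,r4:Mul1,r5:8
  c10: stall  regs: r0:24,r1:162,r2:9,r3:18,r4:Mul1,r5:8
  c11: stall  regs: r0:24,r1:162,r2:9,r3:18,r4:Mul1,r5:8

STATUS = TAG Mul1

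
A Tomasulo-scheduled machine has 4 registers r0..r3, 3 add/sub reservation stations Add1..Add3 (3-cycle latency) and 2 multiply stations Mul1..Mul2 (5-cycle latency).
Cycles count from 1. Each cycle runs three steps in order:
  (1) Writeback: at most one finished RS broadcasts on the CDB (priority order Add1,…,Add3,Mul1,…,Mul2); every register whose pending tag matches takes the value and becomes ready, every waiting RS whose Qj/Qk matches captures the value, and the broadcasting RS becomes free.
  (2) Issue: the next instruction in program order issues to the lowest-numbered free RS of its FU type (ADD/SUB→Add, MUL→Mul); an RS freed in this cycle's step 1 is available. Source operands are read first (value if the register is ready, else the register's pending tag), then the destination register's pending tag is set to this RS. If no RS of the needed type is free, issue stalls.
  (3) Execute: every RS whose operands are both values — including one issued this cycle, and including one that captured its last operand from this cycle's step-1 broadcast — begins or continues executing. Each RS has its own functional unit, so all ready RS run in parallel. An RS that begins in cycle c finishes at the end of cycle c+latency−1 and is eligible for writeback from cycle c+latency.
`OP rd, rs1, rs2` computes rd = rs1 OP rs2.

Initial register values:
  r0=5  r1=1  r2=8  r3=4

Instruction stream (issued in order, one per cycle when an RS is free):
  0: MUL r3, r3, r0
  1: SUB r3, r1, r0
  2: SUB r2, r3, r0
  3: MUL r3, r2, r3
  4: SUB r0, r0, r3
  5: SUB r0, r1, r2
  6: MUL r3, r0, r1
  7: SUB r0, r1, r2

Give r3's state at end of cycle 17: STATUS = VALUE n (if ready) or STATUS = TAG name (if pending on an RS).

c1: issue MUL r3<-Mul1 | r0:5,r1:1,r2:8,r3:Mul1
c2: issue SUB r3<-Add1 | r0:5,r1:1,r2:8,r3:Add1
c3: issue SUB r2<-Add2 | r0:5,r1:1,r2:Add2,r3:Add1
c4: issue MUL r3<-Mul2 | r0:5,r1:1,r2:Add2,r3:Mul2
c5: CDB Add1=-4; issue SUB r0<-Add1 | r0:Add1,r1:1,r2:Add2,r3:Mul2
c6: CDB Mul1=20; issue SUB r0<-Add3 | r0:Add3,r1:1,r2:Add2,r3:Mul2
c7: issue MUL r3<-Mul1 | r0:Add3,r1:1,r2:Add2,r3:Mul1
c8: CDB Add2=-9; issue SUB r0<-Add2 | r0:Add2,r1:1,r2:-9,r3:Mul1
c9: - | r0:Add2,r1:1,r2:-9,r3:Mul1
c10: - | r0:Add2,r1:1,r2:-9,r3:Mul1
c11: CDB Add2=10 | r0:10,r1:1,r2:-9,r3:Mul1
c12: CDB Add3=10 | r0:10,r1:1,r2:-9,r3:Mul1
c13: CDB Mul2=36 | r0:10,r1:1,r2:-9,r3:Mul1
c14: - | r0:10,r1:1,r2:-9,r3:Mul1
c15: - | r0:10,r1:1,r2:-9,r3:Mul1
c16: CDB Add1=-31 | r0:10,r1:1,r2:-9,r3:Mul1
c17: CDB Mul1=10 | r0:10,r1:1,r2:-9,r3:10

STATUS = VALUE 10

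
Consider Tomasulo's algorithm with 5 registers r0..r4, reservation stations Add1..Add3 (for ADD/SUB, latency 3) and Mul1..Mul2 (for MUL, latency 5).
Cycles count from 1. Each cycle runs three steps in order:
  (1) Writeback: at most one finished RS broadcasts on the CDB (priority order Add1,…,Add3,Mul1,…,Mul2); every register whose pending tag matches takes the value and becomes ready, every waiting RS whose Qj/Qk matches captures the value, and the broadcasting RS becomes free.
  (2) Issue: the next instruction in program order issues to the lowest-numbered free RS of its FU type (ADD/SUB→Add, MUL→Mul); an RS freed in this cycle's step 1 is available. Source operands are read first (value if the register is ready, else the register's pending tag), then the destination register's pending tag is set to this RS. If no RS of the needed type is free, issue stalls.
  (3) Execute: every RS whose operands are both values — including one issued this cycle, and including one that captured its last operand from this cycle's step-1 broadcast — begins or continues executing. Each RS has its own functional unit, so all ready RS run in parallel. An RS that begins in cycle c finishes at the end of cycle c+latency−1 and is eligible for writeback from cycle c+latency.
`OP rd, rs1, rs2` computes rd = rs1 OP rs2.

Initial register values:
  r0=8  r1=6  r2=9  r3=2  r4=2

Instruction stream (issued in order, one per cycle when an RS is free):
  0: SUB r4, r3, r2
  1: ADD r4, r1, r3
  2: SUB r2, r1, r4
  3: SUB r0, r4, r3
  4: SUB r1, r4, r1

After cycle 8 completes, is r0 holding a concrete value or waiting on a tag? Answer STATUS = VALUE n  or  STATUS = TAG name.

STATUS = VALUE 6

c1: issue SUB r4<-Add1 | r0:8,r1:6,r2:9,r3:2,r4:Add1
c2: issue ADD r4<-Add2 | r0:8,r1:6,r2:9,r3:2,r4:Add2
c3: issue SUB r2<-Add3 | r0:8,r1:6,r2:Add3,r3:2,r4:Add2
c4: CDB Add1=-7; issue SUB r0<-Add1 | r0:Add1,r1:6,r2:Add3,r3:2,r4:Add2
c5: CDB Add2=8; issue SUB r1<-Add2 | r0:Add1,r1:Add2,r2:Add3,r3:2,r4:8
c6: - | r0:Add1,r1:Add2,r2:Add3,r3:2,r4:8
c7: - | r0:Add1,r1:Add2,r2:Add3,r3:2,r4:8
c8: CDB Add1=6 | r0:6,r1:Add2,r2:Add3,r3:2,r4:8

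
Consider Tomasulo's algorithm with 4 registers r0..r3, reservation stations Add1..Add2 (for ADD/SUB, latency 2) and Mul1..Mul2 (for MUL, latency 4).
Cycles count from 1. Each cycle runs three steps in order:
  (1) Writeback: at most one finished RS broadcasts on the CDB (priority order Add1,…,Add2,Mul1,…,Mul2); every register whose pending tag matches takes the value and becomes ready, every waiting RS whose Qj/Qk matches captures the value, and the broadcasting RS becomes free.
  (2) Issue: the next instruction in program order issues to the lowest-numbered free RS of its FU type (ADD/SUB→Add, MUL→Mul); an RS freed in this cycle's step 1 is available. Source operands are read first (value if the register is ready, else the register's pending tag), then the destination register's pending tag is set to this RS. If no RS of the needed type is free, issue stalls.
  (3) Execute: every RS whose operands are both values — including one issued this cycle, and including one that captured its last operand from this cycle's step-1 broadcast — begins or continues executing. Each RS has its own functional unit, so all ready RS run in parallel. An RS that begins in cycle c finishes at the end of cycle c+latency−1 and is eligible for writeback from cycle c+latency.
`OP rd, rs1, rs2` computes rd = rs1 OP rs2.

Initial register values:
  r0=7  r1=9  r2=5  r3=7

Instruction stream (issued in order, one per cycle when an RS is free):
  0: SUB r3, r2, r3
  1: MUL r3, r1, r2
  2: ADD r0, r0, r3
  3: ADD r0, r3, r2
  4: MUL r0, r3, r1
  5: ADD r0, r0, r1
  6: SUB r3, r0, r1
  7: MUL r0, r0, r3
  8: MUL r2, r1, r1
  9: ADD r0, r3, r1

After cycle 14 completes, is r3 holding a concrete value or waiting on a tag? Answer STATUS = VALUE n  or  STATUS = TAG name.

STATUS = VALUE 405

cycle 1: issue SUB r3<-Add1 // r0:7,r1:9,r2:5,r3:Add1
cycle 2: issue MUL r3<-Mul1 // r0:7,r1:9,r2:5,r3:Mul1
cycle 3: CDB Add1=-2; issue ADD r0<-Add1 // r0:Add1,r1:9,r2:5,r3:Mul1
cycle 4: issue ADD r0<-Add2 // r0:Add2,r1:9,r2:5,r3:Mul1
cycle 5: issue MUL r0<-Mul2 // r0:Mul2,r1:9,r2:5,r3:Mul1
cycle 6: CDB Mul1=45; stall // r0:Mul2,r1:9,r2:5,r3:45
cycle 7: stall // r0:Mul2,r1:9,r2:5,r3:45
cycle 8: CDB Add1=52; issue ADD r0<-Add1 // r0:Add1,r1:9,r2:5,r3:45
cycle 9: CDB Add2=50; issue SUB r3<-Add2 // r0:Add1,r1:9,r2:5,r3:Add2
cycle 10: CDB Mul2=405; issue MUL r0<-Mul1 // r0:Mul1,r1:9,r2:5,r3:Add2
cycle 11: issue MUL r2<-Mul2 // r0:Mul1,r1:9,r2:Mul2,r3:Add2
cycle 12: CDB Add1=414; issue ADD r0<-Add1 // r0:Add1,r1:9,r2:Mul2,r3:Add2
cycle 13: - // r0:Add1,r1:9,r2:Mul2,r3:Add2
cycle 14: CDB Add2=405 // r0:Add1,r1:9,r2:Mul2,r3:405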